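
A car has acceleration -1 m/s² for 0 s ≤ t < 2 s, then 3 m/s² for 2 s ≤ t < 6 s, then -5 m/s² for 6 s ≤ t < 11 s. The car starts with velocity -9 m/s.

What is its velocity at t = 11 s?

Δv equals the area under the a-t graph; then v = v₀ + Δv.
0–2 s: -1 × 2 = -2 m/s
2–6 s: 3 × 4 = 12 m/s
6–11 s: -5 × 5 = -25 m/s
Δv = -15 m/s, so v(11) = -9 + (-15) = -24 m/s.

-24 m/s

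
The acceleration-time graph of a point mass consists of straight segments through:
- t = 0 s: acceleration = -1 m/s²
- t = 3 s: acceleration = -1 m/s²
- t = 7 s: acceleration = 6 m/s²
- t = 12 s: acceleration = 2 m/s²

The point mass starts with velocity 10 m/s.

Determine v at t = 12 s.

Δv equals the area under the a-t graph; then v = v₀ + Δv.
0–3 s: -1 × 3 = -3 m/s
3–7 s: ½(-1 + 6)(4) = 10 m/s
7–12 s: ½(6 + 2)(5) = 20 m/s
Δv = 27 m/s, so v(12) = 10 + (27) = 37 m/s.

37 m/s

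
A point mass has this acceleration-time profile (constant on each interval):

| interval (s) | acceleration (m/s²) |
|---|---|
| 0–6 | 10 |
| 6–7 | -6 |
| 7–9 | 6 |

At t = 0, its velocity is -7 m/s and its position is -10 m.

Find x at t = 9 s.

284 m

On each constant-a segment, Δv = aΔt and Δx = v₀Δt + ½aΔt²; chain segment to segment.
0–6 s: v starts -7 m/s; Δx = -7·6 + ½·10·6² = 138 m; v ends 53 m/s.
6–7 s: v starts 53 m/s; Δx = 53·1 + ½·-6·1² = 50 m; v ends 47 m/s.
7–9 s: v starts 47 m/s; Δx = 47·2 + ½·6·2² = 106 m; v ends 59 m/s.
x(9) = -10 + Σ Δx = 284 m.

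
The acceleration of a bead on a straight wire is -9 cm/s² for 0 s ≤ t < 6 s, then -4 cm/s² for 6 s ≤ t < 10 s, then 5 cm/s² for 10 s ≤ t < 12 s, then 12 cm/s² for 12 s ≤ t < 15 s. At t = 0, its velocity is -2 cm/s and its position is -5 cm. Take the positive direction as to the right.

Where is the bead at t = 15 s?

On each constant-a segment, Δv = aΔt and Δx = v₀Δt + ½aΔt²; chain segment to segment.
0–6 s: v starts -2 cm/s; Δx = -2·6 + ½·-9·6² = -174 cm; v ends -56 cm/s.
6–10 s: v starts -56 cm/s; Δx = -56·4 + ½·-4·4² = -256 cm; v ends -72 cm/s.
10–12 s: v starts -72 cm/s; Δx = -72·2 + ½·5·2² = -134 cm; v ends -62 cm/s.
12–15 s: v starts -62 cm/s; Δx = -62·3 + ½·12·3² = -132 cm; v ends -26 cm/s.
x(15) = -5 + Σ Δx = -701 cm.

-701 cm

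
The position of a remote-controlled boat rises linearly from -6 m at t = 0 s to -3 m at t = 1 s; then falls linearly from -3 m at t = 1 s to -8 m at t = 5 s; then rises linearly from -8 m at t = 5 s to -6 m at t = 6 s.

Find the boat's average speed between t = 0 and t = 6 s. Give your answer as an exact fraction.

Average speed = (total path length)/(elapsed time); on a piecewise-linear x-t graph the path length is Σ|Δx|.
0–1 s: |Δx| = |-3 − -6| = 3 m
1–5 s: |Δx| = |-8 − -3| = 5 m
5–6 s: |Δx| = |-6 − -8| = 2 m
Total path = 10 m; average speed = 10/6 = 5/3 m/s.

5/3 m/s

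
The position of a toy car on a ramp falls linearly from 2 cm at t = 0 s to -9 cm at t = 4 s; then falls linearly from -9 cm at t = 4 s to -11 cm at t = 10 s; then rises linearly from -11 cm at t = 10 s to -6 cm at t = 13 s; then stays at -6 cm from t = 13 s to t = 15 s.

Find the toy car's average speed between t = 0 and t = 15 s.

Average speed = (total path length)/(elapsed time); on a piecewise-linear x-t graph the path length is Σ|Δx|.
0–4 s: |Δx| = |-9 − 2| = 11 cm
4–10 s: |Δx| = |-11 − -9| = 2 cm
10–13 s: |Δx| = |-6 − -11| = 5 cm
13–15 s: |Δx| = |-6 − -6| = 0 cm
Total path = 18 cm; average speed = 18/15 = 1.2 cm/s.

1.2 cm/s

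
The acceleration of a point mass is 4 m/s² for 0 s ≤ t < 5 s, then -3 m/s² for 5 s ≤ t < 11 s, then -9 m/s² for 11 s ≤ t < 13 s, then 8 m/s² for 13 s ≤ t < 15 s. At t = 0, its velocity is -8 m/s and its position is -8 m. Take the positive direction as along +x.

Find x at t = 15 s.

-42 m

On each constant-a segment, Δv = aΔt and Δx = v₀Δt + ½aΔt²; chain segment to segment.
0–5 s: v starts -8 m/s; Δx = -8·5 + ½·4·5² = 10 m; v ends 12 m/s.
5–11 s: v starts 12 m/s; Δx = 12·6 + ½·-3·6² = 18 m; v ends -6 m/s.
11–13 s: v starts -6 m/s; Δx = -6·2 + ½·-9·2² = -30 m; v ends -24 m/s.
13–15 s: v starts -24 m/s; Δx = -24·2 + ½·8·2² = -32 m; v ends -8 m/s.
x(15) = -8 + Σ Δx = -42 m.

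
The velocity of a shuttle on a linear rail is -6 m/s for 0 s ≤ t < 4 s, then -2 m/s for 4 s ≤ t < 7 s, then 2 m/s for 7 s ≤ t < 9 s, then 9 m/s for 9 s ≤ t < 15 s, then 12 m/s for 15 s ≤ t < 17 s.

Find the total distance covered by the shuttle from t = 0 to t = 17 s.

Total distance travelled is ∫|v| dt — sum the magnitudes of each area piece.
0–4 s: |-6| × 4 = 24 m
4–7 s: |-2| × 3 = 6 m
7–9 s: |2| × 2 = 4 m
9–15 s: |9| × 6 = 54 m
15–17 s: |12| × 2 = 24 m
Total distance = 112 m

112 m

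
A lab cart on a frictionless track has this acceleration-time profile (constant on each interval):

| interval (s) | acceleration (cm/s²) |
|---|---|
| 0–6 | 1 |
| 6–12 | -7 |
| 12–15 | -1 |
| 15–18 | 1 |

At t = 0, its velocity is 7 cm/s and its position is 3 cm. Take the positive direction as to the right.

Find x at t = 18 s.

-168 cm

On each constant-a segment, Δv = aΔt and Δx = v₀Δt + ½aΔt²; chain segment to segment.
0–6 s: v starts 7 cm/s; Δx = 7·6 + ½·1·6² = 60 cm; v ends 13 cm/s.
6–12 s: v starts 13 cm/s; Δx = 13·6 + ½·-7·6² = -48 cm; v ends -29 cm/s.
12–15 s: v starts -29 cm/s; Δx = -29·3 + ½·-1·3² = -91.5 cm; v ends -32 cm/s.
15–18 s: v starts -32 cm/s; Δx = -32·3 + ½·1·3² = -91.5 cm; v ends -29 cm/s.
x(18) = 3 + Σ Δx = -168 cm.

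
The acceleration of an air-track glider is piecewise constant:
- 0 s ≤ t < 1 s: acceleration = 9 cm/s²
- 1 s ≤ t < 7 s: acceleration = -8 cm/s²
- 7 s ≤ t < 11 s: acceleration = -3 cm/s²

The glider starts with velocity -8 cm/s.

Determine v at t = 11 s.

-59 cm/s

Δv equals the area under the a-t graph; then v = v₀ + Δv.
0–1 s: 9 × 1 = 9 cm/s
1–7 s: -8 × 6 = -48 cm/s
7–11 s: -3 × 4 = -12 cm/s
Δv = -51 cm/s, so v(11) = -8 + (-51) = -59 cm/s.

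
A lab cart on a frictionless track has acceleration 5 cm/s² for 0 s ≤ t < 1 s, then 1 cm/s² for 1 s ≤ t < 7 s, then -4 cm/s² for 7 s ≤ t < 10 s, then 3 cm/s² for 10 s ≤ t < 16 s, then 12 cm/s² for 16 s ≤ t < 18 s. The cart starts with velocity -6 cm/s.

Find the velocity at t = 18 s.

35 cm/s

Δv equals the area under the a-t graph; then v = v₀ + Δv.
0–1 s: 5 × 1 = 5 cm/s
1–7 s: 1 × 6 = 6 cm/s
7–10 s: -4 × 3 = -12 cm/s
10–16 s: 3 × 6 = 18 cm/s
16–18 s: 12 × 2 = 24 cm/s
Δv = 41 cm/s, so v(18) = -6 + (41) = 35 cm/s.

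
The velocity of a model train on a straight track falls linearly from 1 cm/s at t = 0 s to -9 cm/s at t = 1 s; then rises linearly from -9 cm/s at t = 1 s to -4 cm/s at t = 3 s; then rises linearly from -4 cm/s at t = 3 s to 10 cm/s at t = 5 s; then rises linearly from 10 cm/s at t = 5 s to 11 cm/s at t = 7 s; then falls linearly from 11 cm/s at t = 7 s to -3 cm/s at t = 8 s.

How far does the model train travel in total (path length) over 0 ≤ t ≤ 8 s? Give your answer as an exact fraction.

1786/35 cm

Distance (not displacement) is the total path length: add the absolute areas under v-t.
0–1 s: v = 0 at t = 0.1 s; triangle areas 0.05 + 4.05 = 4.1 cm
1–3 s: |½(-9 + -4)(2)| = 13 cm
3–5 s: v = 0 at t = 25/7 s; triangle areas 8/7 + 50/7 = 58/7 cm
5–7 s: |½(10 + 11)(2)| = 21 cm
7–8 s: v = 0 at t = 109/14 s; triangle areas 121/28 + 9/28 = 65/14 cm
Total distance = 1786/35 cm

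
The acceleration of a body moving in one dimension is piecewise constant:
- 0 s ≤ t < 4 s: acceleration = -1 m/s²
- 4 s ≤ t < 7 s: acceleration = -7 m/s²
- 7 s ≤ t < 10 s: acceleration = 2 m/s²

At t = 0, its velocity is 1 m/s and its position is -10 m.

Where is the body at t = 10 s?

On each constant-a segment, Δv = aΔt and Δx = v₀Δt + ½aΔt²; chain segment to segment.
0–4 s: v starts 1 m/s; Δx = 1·4 + ½·-1·4² = -4 m; v ends -3 m/s.
4–7 s: v starts -3 m/s; Δx = -3·3 + ½·-7·3² = -40.5 m; v ends -24 m/s.
7–10 s: v starts -24 m/s; Δx = -24·3 + ½·2·3² = -63 m; v ends -18 m/s.
x(10) = -10 + Σ Δx = -117.5 m.

-117.5 m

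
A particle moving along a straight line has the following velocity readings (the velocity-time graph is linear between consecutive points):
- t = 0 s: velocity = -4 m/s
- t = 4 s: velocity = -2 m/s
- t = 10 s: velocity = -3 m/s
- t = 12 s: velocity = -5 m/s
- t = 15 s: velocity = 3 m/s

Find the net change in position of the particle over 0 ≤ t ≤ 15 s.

Displacement is the signed area under the v-t curve.
0–4 s: ½(-4 + -2)(4) = -12 m
4–10 s: ½(-2 + -3)(6) = -15 m
10–12 s: ½(-3 + -5)(2) = -8 m
12–15 s: ½(-5 + 3)(3) = -3 m
Net displacement = -38 m

-38 m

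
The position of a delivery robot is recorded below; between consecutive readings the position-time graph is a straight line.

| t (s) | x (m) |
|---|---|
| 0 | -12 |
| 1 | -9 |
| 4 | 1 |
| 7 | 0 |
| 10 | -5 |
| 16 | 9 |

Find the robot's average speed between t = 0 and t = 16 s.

2.0625 m/s

Average speed = (total path length)/(elapsed time); on a piecewise-linear x-t graph the path length is Σ|Δx|.
0–1 s: |Δx| = |-9 − -12| = 3 m
1–4 s: |Δx| = |1 − -9| = 10 m
4–7 s: |Δx| = |0 − 1| = 1 m
7–10 s: |Δx| = |-5 − 0| = 5 m
10–16 s: |Δx| = |9 − -5| = 14 m
Total path = 33 m; average speed = 33/16 = 2.0625 m/s.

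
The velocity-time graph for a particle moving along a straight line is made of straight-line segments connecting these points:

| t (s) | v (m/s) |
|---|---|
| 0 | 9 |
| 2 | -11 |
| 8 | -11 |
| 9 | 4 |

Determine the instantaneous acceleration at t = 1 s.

-10 m/s²

Acceleration is the slope of the v-t graph on 0–2 s: (-11 − 9)/(2 − 0) = -10 m/s².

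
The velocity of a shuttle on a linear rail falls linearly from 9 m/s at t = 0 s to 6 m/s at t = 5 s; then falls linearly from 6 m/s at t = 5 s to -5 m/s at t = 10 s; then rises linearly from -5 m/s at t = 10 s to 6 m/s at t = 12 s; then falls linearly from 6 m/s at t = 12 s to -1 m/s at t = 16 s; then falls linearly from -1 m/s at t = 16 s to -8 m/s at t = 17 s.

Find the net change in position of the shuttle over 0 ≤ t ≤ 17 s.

Displacement is the signed area under the v-t curve.
0–5 s: ½(9 + 6)(5) = 37.5 m
5–10 s: ½(6 + -5)(5) = 2.5 m
10–12 s: ½(-5 + 6)(2) = 1 m
12–16 s: ½(6 + -1)(4) = 10 m
16–17 s: ½(-1 + -8)(1) = -4.5 m
Net displacement = 46.5 m

46.5 m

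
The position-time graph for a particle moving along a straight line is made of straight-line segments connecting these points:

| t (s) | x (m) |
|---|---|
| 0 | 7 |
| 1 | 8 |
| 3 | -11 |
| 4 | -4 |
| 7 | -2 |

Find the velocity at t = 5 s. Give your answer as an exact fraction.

2/3 m/s

Velocity is the slope of the x-t graph on 4–7 s: (-2 − -4)/(7 − 4) = 2/3 m/s.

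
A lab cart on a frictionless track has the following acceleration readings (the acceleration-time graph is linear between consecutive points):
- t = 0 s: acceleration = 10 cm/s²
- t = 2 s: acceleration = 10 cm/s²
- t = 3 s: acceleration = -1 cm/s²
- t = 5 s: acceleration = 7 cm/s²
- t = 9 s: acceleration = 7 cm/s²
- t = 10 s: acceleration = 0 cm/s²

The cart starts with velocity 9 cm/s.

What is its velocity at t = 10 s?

Δv equals the area under the a-t graph; then v = v₀ + Δv.
0–2 s: 10 × 2 = 20 cm/s
2–3 s: ½(10 + -1)(1) = 4.5 cm/s
3–5 s: ½(-1 + 7)(2) = 6 cm/s
5–9 s: 7 × 4 = 28 cm/s
9–10 s: ½(7 + 0)(1) = 3.5 cm/s
Δv = 62 cm/s, so v(10) = 9 + (62) = 71 cm/s.

71 cm/s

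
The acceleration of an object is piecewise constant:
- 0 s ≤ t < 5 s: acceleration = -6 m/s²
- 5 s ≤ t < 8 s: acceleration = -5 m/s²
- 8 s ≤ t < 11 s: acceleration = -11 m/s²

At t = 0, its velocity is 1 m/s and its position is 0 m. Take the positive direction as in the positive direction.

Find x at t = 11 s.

On each constant-a segment, Δv = aΔt and Δx = v₀Δt + ½aΔt²; chain segment to segment.
0–5 s: v starts 1 m/s; Δx = 1·5 + ½·-6·5² = -70 m; v ends -29 m/s.
5–8 s: v starts -29 m/s; Δx = -29·3 + ½·-5·3² = -109.5 m; v ends -44 m/s.
8–11 s: v starts -44 m/s; Δx = -44·3 + ½·-11·3² = -181.5 m; v ends -77 m/s.
x(11) = 0 + Σ Δx = -361 m.

-361 m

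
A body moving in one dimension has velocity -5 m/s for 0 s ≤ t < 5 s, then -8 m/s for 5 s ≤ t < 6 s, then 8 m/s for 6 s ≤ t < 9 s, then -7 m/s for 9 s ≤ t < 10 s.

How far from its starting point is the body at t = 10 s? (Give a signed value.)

-16 m

Net displacement equals the area under the velocity-time graph (areas below the axis count negative).
0–5 s: -5 × 5 = -25 m
5–6 s: -8 × 1 = -8 m
6–9 s: 8 × 3 = 24 m
9–10 s: -7 × 1 = -7 m
Net displacement = -16 m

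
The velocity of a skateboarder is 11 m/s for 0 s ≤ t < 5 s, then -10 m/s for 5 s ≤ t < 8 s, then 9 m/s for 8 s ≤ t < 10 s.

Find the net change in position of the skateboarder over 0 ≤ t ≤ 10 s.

43 m

Net displacement equals the area under the velocity-time graph (areas below the axis count negative).
0–5 s: 11 × 5 = 55 m
5–8 s: -10 × 3 = -30 m
8–10 s: 9 × 2 = 18 m
Net displacement = 43 m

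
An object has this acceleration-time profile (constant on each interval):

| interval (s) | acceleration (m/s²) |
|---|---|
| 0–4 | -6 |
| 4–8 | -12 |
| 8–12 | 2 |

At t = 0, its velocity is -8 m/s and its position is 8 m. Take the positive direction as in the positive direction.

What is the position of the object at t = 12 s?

On each constant-a segment, Δv = aΔt and Δx = v₀Δt + ½aΔt²; chain segment to segment.
0–4 s: v starts -8 m/s; Δx = -8·4 + ½·-6·4² = -80 m; v ends -32 m/s.
4–8 s: v starts -32 m/s; Δx = -32·4 + ½·-12·4² = -224 m; v ends -80 m/s.
8–12 s: v starts -80 m/s; Δx = -80·4 + ½·2·4² = -304 m; v ends -72 m/s.
x(12) = 8 + Σ Δx = -600 m.

-600 m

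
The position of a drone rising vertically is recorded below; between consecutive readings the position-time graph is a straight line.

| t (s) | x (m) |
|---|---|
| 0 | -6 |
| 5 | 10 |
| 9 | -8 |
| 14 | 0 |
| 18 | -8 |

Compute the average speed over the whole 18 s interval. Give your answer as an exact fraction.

25/9 m/s

Average speed = (total path length)/(elapsed time); on a piecewise-linear x-t graph the path length is Σ|Δx|.
0–5 s: |Δx| = |10 − -6| = 16 m
5–9 s: |Δx| = |-8 − 10| = 18 m
9–14 s: |Δx| = |0 − -8| = 8 m
14–18 s: |Δx| = |-8 − 0| = 8 m
Total path = 50 m; average speed = 50/18 = 25/9 m/s.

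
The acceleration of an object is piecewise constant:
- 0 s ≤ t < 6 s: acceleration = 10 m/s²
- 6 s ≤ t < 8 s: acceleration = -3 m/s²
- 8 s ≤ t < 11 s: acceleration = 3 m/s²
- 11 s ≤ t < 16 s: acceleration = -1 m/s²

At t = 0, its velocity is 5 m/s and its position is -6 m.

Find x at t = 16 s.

846 m

On each constant-a segment, Δv = aΔt and Δx = v₀Δt + ½aΔt²; chain segment to segment.
0–6 s: v starts 5 m/s; Δx = 5·6 + ½·10·6² = 210 m; v ends 65 m/s.
6–8 s: v starts 65 m/s; Δx = 65·2 + ½·-3·2² = 124 m; v ends 59 m/s.
8–11 s: v starts 59 m/s; Δx = 59·3 + ½·3·3² = 190.5 m; v ends 68 m/s.
11–16 s: v starts 68 m/s; Δx = 68·5 + ½·-1·5² = 327.5 m; v ends 63 m/s.
x(16) = -6 + Σ Δx = 846 m.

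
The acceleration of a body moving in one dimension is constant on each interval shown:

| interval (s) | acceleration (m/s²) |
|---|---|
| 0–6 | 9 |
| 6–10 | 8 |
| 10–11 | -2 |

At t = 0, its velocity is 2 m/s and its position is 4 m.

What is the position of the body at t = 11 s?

On each constant-a segment, Δv = aΔt and Δx = v₀Δt + ½aΔt²; chain segment to segment.
0–6 s: v starts 2 m/s; Δx = 2·6 + ½·9·6² = 174 m; v ends 56 m/s.
6–10 s: v starts 56 m/s; Δx = 56·4 + ½·8·4² = 288 m; v ends 88 m/s.
10–11 s: v starts 88 m/s; Δx = 88·1 + ½·-2·1² = 87 m; v ends 86 m/s.
x(11) = 4 + Σ Δx = 553 m.

553 m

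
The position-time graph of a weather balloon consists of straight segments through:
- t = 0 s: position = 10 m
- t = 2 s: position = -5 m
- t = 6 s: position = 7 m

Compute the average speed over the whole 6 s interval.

4.5 m/s

Average speed = (total path length)/(elapsed time); on a piecewise-linear x-t graph the path length is Σ|Δx|.
0–2 s: |Δx| = |-5 − 10| = 15 m
2–6 s: |Δx| = |7 − -5| = 12 m
Total path = 27 m; average speed = 27/6 = 4.5 m/s.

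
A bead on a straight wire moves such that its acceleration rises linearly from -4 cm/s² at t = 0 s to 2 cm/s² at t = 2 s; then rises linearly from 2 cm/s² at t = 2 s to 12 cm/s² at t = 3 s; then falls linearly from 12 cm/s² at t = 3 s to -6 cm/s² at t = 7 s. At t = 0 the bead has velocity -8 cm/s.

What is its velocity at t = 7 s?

9 cm/s

Δv equals the area under the a-t graph; then v = v₀ + Δv.
0–2 s: ½(-4 + 2)(2) = -2 cm/s
2–3 s: ½(2 + 12)(1) = 7 cm/s
3–7 s: ½(12 + -6)(4) = 12 cm/s
Δv = 17 cm/s, so v(7) = -8 + (17) = 9 cm/s.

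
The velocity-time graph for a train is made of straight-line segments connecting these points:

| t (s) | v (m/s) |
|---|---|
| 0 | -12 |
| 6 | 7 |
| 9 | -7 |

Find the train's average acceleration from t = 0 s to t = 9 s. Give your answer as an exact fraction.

5/9 m/s²

Average acceleration = Δv/Δt = (-7 − -12)/(9 − 0) = 5/9 m/s².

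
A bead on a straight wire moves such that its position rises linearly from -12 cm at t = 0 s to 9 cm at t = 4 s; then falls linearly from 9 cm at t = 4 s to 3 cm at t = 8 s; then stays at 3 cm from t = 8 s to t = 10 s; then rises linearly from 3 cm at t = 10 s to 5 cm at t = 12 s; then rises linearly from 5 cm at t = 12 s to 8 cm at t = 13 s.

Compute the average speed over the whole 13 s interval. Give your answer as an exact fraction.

32/13 cm/s

Average speed = (total path length)/(elapsed time); on a piecewise-linear x-t graph the path length is Σ|Δx|.
0–4 s: |Δx| = |9 − -12| = 21 cm
4–8 s: |Δx| = |3 − 9| = 6 cm
8–10 s: |Δx| = |3 − 3| = 0 cm
10–12 s: |Δx| = |5 − 3| = 2 cm
12–13 s: |Δx| = |8 − 5| = 3 cm
Total path = 32 cm; average speed = 32/13 = 32/13 cm/s.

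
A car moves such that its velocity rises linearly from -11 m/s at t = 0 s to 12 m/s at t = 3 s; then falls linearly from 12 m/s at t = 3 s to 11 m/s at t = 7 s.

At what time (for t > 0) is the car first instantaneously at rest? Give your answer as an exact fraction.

t = 33/23 s

v changes sign on 0–3 s (from -11 to 12); the graph is linear there, so v = 0 at t = 0 + (11)·(3 − 0)/(12 − -11) = 33/23 s.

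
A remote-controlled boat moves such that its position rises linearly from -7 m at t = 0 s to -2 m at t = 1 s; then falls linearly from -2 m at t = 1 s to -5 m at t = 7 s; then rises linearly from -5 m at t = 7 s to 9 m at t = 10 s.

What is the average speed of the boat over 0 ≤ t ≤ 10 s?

2.2 m/s

Average speed = (total path length)/(elapsed time); on a piecewise-linear x-t graph the path length is Σ|Δx|.
0–1 s: |Δx| = |-2 − -7| = 5 m
1–7 s: |Δx| = |-5 − -2| = 3 m
7–10 s: |Δx| = |9 − -5| = 14 m
Total path = 22 m; average speed = 22/10 = 2.2 m/s.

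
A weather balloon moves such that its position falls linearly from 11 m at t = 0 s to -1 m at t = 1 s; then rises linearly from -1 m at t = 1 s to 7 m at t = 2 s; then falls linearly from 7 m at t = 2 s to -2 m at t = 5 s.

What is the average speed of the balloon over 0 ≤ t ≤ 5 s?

Average speed = (total path length)/(elapsed time); on a piecewise-linear x-t graph the path length is Σ|Δx|.
0–1 s: |Δx| = |-1 − 11| = 12 m
1–2 s: |Δx| = |7 − -1| = 8 m
2–5 s: |Δx| = |-2 − 7| = 9 m
Total path = 29 m; average speed = 29/5 = 5.8 m/s.

5.8 m/s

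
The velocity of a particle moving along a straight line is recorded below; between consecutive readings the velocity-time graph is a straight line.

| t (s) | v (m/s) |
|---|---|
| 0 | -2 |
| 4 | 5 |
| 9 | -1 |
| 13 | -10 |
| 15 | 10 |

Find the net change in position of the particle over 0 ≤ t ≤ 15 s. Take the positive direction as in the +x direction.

-6 m

Displacement is the signed area under the v-t curve.
0–4 s: ½(-2 + 5)(4) = 6 m
4–9 s: ½(5 + -1)(5) = 10 m
9–13 s: ½(-1 + -10)(4) = -22 m
13–15 s: ½(-10 + 10)(2) = 0 m
Net displacement = -6 m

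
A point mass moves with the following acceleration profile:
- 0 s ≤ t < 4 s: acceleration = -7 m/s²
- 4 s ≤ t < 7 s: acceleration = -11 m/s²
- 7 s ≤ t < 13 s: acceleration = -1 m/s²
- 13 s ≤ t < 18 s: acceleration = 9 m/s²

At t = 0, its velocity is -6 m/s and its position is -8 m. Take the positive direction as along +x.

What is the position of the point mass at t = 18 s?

-912 m

On each constant-a segment, Δv = aΔt and Δx = v₀Δt + ½aΔt²; chain segment to segment.
0–4 s: v starts -6 m/s; Δx = -6·4 + ½·-7·4² = -80 m; v ends -34 m/s.
4–7 s: v starts -34 m/s; Δx = -34·3 + ½·-11·3² = -151.5 m; v ends -67 m/s.
7–13 s: v starts -67 m/s; Δx = -67·6 + ½·-1·6² = -420 m; v ends -73 m/s.
13–18 s: v starts -73 m/s; Δx = -73·5 + ½·9·5² = -252.5 m; v ends -28 m/s.
x(18) = -8 + Σ Δx = -912 m.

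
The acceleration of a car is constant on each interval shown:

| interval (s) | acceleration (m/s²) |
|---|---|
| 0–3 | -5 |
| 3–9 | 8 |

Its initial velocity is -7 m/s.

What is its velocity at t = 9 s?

26 m/s

Δv equals the area under the a-t graph; then v = v₀ + Δv.
0–3 s: -5 × 3 = -15 m/s
3–9 s: 8 × 6 = 48 m/s
Δv = 33 m/s, so v(9) = -7 + (33) = 26 m/s.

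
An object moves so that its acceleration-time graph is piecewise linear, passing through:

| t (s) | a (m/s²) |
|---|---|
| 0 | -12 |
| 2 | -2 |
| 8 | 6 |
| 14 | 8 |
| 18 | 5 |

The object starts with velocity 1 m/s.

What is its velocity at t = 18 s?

67 m/s

Δv equals the area under the a-t graph; then v = v₀ + Δv.
0–2 s: ½(-12 + -2)(2) = -14 m/s
2–8 s: ½(-2 + 6)(6) = 12 m/s
8–14 s: ½(6 + 8)(6) = 42 m/s
14–18 s: ½(8 + 5)(4) = 26 m/s
Δv = 66 m/s, so v(18) = 1 + (66) = 67 m/s.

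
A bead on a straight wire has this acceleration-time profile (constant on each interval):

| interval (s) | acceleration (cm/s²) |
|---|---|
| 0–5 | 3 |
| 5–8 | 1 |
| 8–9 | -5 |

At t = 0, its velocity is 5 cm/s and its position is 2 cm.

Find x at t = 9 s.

149.5 cm

On each constant-a segment, Δv = aΔt and Δx = v₀Δt + ½aΔt²; chain segment to segment.
0–5 s: v starts 5 cm/s; Δx = 5·5 + ½·3·5² = 62.5 cm; v ends 20 cm/s.
5–8 s: v starts 20 cm/s; Δx = 20·3 + ½·1·3² = 64.5 cm; v ends 23 cm/s.
8–9 s: v starts 23 cm/s; Δx = 23·1 + ½·-5·1² = 20.5 cm; v ends 18 cm/s.
x(9) = 2 + Σ Δx = 149.5 cm.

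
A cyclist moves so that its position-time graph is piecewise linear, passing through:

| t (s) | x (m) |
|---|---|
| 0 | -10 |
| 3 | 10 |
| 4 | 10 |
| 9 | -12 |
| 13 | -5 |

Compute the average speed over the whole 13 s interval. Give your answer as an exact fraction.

49/13 m/s

Average speed = (total path length)/(elapsed time); on a piecewise-linear x-t graph the path length is Σ|Δx|.
0–3 s: |Δx| = |10 − -10| = 20 m
3–4 s: |Δx| = |10 − 10| = 0 m
4–9 s: |Δx| = |-12 − 10| = 22 m
9–13 s: |Δx| = |-5 − -12| = 7 m
Total path = 49 m; average speed = 49/13 = 49/13 m/s.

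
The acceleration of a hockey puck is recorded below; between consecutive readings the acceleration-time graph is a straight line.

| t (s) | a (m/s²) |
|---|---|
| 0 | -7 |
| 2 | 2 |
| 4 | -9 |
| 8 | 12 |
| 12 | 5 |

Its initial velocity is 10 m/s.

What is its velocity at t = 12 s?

38 m/s

Δv equals the area under the a-t graph; then v = v₀ + Δv.
0–2 s: ½(-7 + 2)(2) = -5 m/s
2–4 s: ½(2 + -9)(2) = -7 m/s
4–8 s: ½(-9 + 12)(4) = 6 m/s
8–12 s: ½(12 + 5)(4) = 34 m/s
Δv = 28 m/s, so v(12) = 10 + (28) = 38 m/s.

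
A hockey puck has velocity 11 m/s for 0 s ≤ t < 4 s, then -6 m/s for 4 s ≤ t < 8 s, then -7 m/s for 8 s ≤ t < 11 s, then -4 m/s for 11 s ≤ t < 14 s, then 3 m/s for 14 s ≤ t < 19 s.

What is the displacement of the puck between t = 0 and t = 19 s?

Net displacement equals the area under the velocity-time graph (areas below the axis count negative).
0–4 s: 11 × 4 = 44 m
4–8 s: -6 × 4 = -24 m
8–11 s: -7 × 3 = -21 m
11–14 s: -4 × 3 = -12 m
14–19 s: 3 × 5 = 15 m
Net displacement = 2 m

2 m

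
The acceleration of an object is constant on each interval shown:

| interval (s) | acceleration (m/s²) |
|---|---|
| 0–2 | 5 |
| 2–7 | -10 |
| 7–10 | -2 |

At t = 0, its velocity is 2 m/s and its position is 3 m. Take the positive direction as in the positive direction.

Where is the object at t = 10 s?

-171 m

On each constant-a segment, Δv = aΔt and Δx = v₀Δt + ½aΔt²; chain segment to segment.
0–2 s: v starts 2 m/s; Δx = 2·2 + ½·5·2² = 14 m; v ends 12 m/s.
2–7 s: v starts 12 m/s; Δx = 12·5 + ½·-10·5² = -65 m; v ends -38 m/s.
7–10 s: v starts -38 m/s; Δx = -38·3 + ½·-2·3² = -123 m; v ends -44 m/s.
x(10) = 3 + Σ Δx = -171 m.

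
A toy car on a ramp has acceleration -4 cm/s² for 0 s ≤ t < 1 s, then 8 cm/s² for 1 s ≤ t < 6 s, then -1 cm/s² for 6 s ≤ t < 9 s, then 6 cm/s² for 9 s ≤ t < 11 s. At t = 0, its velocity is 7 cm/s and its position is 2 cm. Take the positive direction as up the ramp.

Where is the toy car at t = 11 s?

338.5 cm

On each constant-a segment, Δv = aΔt and Δx = v₀Δt + ½aΔt²; chain segment to segment.
0–1 s: v starts 7 cm/s; Δx = 7·1 + ½·-4·1² = 5 cm; v ends 3 cm/s.
1–6 s: v starts 3 cm/s; Δx = 3·5 + ½·8·5² = 115 cm; v ends 43 cm/s.
6–9 s: v starts 43 cm/s; Δx = 43·3 + ½·-1·3² = 124.5 cm; v ends 40 cm/s.
9–11 s: v starts 40 cm/s; Δx = 40·2 + ½·6·2² = 92 cm; v ends 52 cm/s.
x(11) = 2 + Σ Δx = 338.5 cm.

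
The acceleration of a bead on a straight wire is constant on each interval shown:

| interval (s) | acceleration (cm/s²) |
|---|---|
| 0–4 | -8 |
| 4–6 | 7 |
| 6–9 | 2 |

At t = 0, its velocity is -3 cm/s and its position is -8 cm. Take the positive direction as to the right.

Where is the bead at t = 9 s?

-194 cm

On each constant-a segment, Δv = aΔt and Δx = v₀Δt + ½aΔt²; chain segment to segment.
0–4 s: v starts -3 cm/s; Δx = -3·4 + ½·-8·4² = -76 cm; v ends -35 cm/s.
4–6 s: v starts -35 cm/s; Δx = -35·2 + ½·7·2² = -56 cm; v ends -21 cm/s.
6–9 s: v starts -21 cm/s; Δx = -21·3 + ½·2·3² = -54 cm; v ends -15 cm/s.
x(9) = -8 + Σ Δx = -194 cm.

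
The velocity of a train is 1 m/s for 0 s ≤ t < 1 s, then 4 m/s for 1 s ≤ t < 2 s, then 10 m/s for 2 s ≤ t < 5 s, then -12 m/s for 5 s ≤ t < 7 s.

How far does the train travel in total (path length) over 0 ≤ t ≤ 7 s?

Total distance travelled is ∫|v| dt — sum the magnitudes of each area piece.
0–1 s: |1| × 1 = 1 m
1–2 s: |4| × 1 = 4 m
2–5 s: |10| × 3 = 30 m
5–7 s: |-12| × 2 = 24 m
Total distance = 59 m

59 m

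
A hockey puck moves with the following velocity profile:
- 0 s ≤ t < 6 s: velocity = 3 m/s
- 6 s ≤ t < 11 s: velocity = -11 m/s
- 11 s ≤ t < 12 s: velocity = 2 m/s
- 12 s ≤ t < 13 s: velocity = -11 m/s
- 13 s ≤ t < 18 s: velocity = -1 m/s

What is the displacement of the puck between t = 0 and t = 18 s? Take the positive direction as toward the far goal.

-51 m

Net displacement equals the area under the velocity-time graph (areas below the axis count negative).
0–6 s: 3 × 6 = 18 m
6–11 s: -11 × 5 = -55 m
11–12 s: 2 × 1 = 2 m
12–13 s: -11 × 1 = -11 m
13–18 s: -1 × 5 = -5 m
Net displacement = -51 m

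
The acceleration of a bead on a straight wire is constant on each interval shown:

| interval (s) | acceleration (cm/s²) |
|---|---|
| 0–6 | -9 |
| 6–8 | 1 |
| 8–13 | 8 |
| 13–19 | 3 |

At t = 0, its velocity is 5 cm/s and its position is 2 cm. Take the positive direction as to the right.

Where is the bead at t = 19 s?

-349 cm

On each constant-a segment, Δv = aΔt and Δx = v₀Δt + ½aΔt²; chain segment to segment.
0–6 s: v starts 5 cm/s; Δx = 5·6 + ½·-9·6² = -132 cm; v ends -49 cm/s.
6–8 s: v starts -49 cm/s; Δx = -49·2 + ½·1·2² = -96 cm; v ends -47 cm/s.
8–13 s: v starts -47 cm/s; Δx = -47·5 + ½·8·5² = -135 cm; v ends -7 cm/s.
13–19 s: v starts -7 cm/s; Δx = -7·6 + ½·3·6² = 12 cm; v ends 11 cm/s.
x(19) = 2 + Σ Δx = -349 cm.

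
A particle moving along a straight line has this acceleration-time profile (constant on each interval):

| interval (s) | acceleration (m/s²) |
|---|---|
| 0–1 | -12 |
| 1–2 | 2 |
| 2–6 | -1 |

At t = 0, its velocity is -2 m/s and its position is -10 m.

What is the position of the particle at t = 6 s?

On each constant-a segment, Δv = aΔt and Δx = v₀Δt + ½aΔt²; chain segment to segment.
0–1 s: v starts -2 m/s; Δx = -2·1 + ½·-12·1² = -8 m; v ends -14 m/s.
1–2 s: v starts -14 m/s; Δx = -14·1 + ½·2·1² = -13 m; v ends -12 m/s.
2–6 s: v starts -12 m/s; Δx = -12·4 + ½·-1·4² = -56 m; v ends -16 m/s.
x(6) = -10 + Σ Δx = -87 m.

-87 m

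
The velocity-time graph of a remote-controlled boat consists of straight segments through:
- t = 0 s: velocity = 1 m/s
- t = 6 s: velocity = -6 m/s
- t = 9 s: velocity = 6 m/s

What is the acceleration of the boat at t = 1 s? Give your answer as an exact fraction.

Acceleration is the slope of the v-t graph on 0–6 s: (-6 − 1)/(6 − 0) = -7/6 m/s².

-7/6 m/s²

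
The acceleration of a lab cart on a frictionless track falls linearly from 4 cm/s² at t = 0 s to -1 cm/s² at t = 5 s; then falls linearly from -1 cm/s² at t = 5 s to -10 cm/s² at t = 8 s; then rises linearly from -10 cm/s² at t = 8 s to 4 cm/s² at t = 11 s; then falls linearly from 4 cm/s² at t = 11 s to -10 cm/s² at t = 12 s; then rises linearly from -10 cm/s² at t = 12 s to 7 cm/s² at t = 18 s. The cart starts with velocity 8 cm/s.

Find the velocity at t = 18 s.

Δv equals the area under the a-t graph; then v = v₀ + Δv.
0–5 s: ½(4 + -1)(5) = 7.5 cm/s
5–8 s: ½(-1 + -10)(3) = -16.5 cm/s
8–11 s: ½(-10 + 4)(3) = -9 cm/s
11–12 s: ½(4 + -10)(1) = -3 cm/s
12–18 s: ½(-10 + 7)(6) = -9 cm/s
Δv = -30 cm/s, so v(18) = 8 + (-30) = -22 cm/s.

-22 cm/s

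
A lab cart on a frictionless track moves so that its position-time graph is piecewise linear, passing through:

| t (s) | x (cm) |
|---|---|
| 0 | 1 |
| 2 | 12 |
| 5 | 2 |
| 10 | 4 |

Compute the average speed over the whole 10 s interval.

2.3 cm/s

Average speed = (total path length)/(elapsed time); on a piecewise-linear x-t graph the path length is Σ|Δx|.
0–2 s: |Δx| = |12 − 1| = 11 cm
2–5 s: |Δx| = |2 − 12| = 10 cm
5–10 s: |Δx| = |4 − 2| = 2 cm
Total path = 23 cm; average speed = 23/10 = 2.3 cm/s.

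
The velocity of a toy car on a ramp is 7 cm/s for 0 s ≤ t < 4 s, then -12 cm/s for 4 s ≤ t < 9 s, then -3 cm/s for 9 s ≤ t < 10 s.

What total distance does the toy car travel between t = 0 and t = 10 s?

91 cm

Distance (not displacement) is the total path length: add the absolute areas under v-t.
0–4 s: |7| × 4 = 28 cm
4–9 s: |-12| × 5 = 60 cm
9–10 s: |-3| × 1 = 3 cm
Total distance = 91 cm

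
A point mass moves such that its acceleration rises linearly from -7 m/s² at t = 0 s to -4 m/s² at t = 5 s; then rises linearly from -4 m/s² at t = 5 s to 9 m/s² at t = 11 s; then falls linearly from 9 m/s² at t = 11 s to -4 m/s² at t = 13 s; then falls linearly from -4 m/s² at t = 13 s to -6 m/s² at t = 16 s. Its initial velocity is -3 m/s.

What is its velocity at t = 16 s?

-25.5 m/s

Δv equals the area under the a-t graph; then v = v₀ + Δv.
0–5 s: ½(-7 + -4)(5) = -27.5 m/s
5–11 s: ½(-4 + 9)(6) = 15 m/s
11–13 s: ½(9 + -4)(2) = 5 m/s
13–16 s: ½(-4 + -6)(3) = -15 m/s
Δv = -22.5 m/s, so v(16) = -3 + (-22.5) = -25.5 m/s.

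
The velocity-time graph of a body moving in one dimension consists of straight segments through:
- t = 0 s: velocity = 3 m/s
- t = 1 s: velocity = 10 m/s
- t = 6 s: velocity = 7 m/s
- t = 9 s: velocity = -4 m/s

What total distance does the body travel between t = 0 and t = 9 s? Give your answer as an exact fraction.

Total distance travelled is ∫|v| dt — sum the magnitudes of each area piece.
0–1 s: |½(3 + 10)(1)| = 6.5 m
1–6 s: |½(10 + 7)(5)| = 42.5 m
6–9 s: v = 0 at t = 87/11 s; triangle areas 147/22 + 24/11 = 195/22 m
Total distance = 1273/22 m

1273/22 m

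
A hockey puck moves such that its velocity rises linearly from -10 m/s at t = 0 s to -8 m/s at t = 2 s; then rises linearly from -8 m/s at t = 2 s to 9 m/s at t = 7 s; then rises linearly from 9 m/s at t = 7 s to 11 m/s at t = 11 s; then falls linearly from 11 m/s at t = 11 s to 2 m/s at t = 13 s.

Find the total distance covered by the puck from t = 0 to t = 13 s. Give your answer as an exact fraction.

3139/34 m

Total distance travelled is ∫|v| dt — sum the magnitudes of each area piece.
0–2 s: |½(-10 + -8)(2)| = 18 m
2–7 s: v = 0 at t = 74/17 s; triangle areas 160/17 + 405/34 = 725/34 m
7–11 s: |½(9 + 11)(4)| = 40 m
11–13 s: |½(11 + 2)(2)| = 13 m
Total distance = 3139/34 m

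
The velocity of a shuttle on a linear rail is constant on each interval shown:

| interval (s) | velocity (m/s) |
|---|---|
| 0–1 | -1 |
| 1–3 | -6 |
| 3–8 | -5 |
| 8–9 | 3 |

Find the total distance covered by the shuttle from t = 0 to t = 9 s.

Distance (not displacement) is the total path length: add the absolute areas under v-t.
0–1 s: |-1| × 1 = 1 m
1–3 s: |-6| × 2 = 12 m
3–8 s: |-5| × 5 = 25 m
8–9 s: |3| × 1 = 3 m
Total distance = 41 m

41 m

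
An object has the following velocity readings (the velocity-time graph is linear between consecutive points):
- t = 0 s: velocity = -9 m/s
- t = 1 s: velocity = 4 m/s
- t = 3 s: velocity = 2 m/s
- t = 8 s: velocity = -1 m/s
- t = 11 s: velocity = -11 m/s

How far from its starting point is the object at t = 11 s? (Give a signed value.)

Displacement is the signed area under the v-t curve.
0–1 s: ½(-9 + 4)(1) = -2.5 m
1–3 s: ½(4 + 2)(2) = 6 m
3–8 s: ½(2 + -1)(5) = 2.5 m
8–11 s: ½(-1 + -11)(3) = -18 m
Net displacement = -12 m

-12 m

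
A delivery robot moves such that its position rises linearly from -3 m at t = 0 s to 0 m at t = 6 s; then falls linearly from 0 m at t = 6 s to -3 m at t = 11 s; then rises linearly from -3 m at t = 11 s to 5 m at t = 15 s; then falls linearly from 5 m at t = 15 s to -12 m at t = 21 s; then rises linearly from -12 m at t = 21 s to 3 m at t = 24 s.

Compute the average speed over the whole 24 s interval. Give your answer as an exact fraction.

23/12 m/s

Average speed = (total path length)/(elapsed time); on a piecewise-linear x-t graph the path length is Σ|Δx|.
0–6 s: |Δx| = |0 − -3| = 3 m
6–11 s: |Δx| = |-3 − 0| = 3 m
11–15 s: |Δx| = |5 − -3| = 8 m
15–21 s: |Δx| = |-12 − 5| = 17 m
21–24 s: |Δx| = |3 − -12| = 15 m
Total path = 46 m; average speed = 46/24 = 23/12 m/s.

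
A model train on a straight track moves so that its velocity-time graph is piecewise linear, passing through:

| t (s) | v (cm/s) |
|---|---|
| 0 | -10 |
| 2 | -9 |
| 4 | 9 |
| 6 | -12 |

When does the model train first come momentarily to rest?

t = 3 s

v changes sign on 2–4 s (from -9 to 9); the graph is linear there, so v = 0 at t = 2 + (9)·(4 − 2)/(9 − -9) = 3 s.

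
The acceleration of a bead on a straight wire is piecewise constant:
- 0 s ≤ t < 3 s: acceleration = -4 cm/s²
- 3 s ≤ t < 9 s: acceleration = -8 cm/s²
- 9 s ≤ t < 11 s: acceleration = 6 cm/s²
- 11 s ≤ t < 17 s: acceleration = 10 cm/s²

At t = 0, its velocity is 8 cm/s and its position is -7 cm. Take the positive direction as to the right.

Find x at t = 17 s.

-321 cm

On each constant-a segment, Δv = aΔt and Δx = v₀Δt + ½aΔt²; chain segment to segment.
0–3 s: v starts 8 cm/s; Δx = 8·3 + ½·-4·3² = 6 cm; v ends -4 cm/s.
3–9 s: v starts -4 cm/s; Δx = -4·6 + ½·-8·6² = -168 cm; v ends -52 cm/s.
9–11 s: v starts -52 cm/s; Δx = -52·2 + ½·6·2² = -92 cm; v ends -40 cm/s.
11–17 s: v starts -40 cm/s; Δx = -40·6 + ½·10·6² = -60 cm; v ends 20 cm/s.
x(17) = -7 + Σ Δx = -321 cm.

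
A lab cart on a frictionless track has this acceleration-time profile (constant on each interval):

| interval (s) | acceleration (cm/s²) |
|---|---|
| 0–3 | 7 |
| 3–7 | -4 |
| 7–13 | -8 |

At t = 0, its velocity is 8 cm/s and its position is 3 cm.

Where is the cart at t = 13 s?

On each constant-a segment, Δv = aΔt and Δx = v₀Δt + ½aΔt²; chain segment to segment.
0–3 s: v starts 8 cm/s; Δx = 8·3 + ½·7·3² = 55.5 cm; v ends 29 cm/s.
3–7 s: v starts 29 cm/s; Δx = 29·4 + ½·-4·4² = 84 cm; v ends 13 cm/s.
7–13 s: v starts 13 cm/s; Δx = 13·6 + ½·-8·6² = -66 cm; v ends -35 cm/s.
x(13) = 3 + Σ Δx = 76.5 cm.

76.5 cm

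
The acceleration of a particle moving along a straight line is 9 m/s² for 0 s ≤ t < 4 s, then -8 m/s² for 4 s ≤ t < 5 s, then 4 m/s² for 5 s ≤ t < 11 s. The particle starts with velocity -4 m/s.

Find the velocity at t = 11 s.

Δv equals the area under the a-t graph; then v = v₀ + Δv.
0–4 s: 9 × 4 = 36 m/s
4–5 s: -8 × 1 = -8 m/s
5–11 s: 4 × 6 = 24 m/s
Δv = 52 m/s, so v(11) = -4 + (52) = 48 m/s.

48 m/s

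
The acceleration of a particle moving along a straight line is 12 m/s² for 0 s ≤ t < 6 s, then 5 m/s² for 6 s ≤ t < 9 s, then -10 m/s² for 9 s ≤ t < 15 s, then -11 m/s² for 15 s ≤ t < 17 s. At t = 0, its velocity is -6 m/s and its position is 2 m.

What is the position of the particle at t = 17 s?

On each constant-a segment, Δv = aΔt and Δx = v₀Δt + ½aΔt²; chain segment to segment.
0–6 s: v starts -6 m/s; Δx = -6·6 + ½·12·6² = 180 m; v ends 66 m/s.
6–9 s: v starts 66 m/s; Δx = 66·3 + ½·5·3² = 220.5 m; v ends 81 m/s.
9–15 s: v starts 81 m/s; Δx = 81·6 + ½·-10·6² = 306 m; v ends 21 m/s.
15–17 s: v starts 21 m/s; Δx = 21·2 + ½·-11·2² = 20 m; v ends -1 m/s.
x(17) = 2 + Σ Δx = 728.5 m.

728.5 m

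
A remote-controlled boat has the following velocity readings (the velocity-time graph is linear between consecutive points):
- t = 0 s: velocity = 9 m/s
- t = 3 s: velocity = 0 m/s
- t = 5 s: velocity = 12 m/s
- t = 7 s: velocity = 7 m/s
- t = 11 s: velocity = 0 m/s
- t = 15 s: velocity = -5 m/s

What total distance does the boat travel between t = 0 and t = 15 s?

68.5 m

Total distance travelled is ∫|v| dt — sum the magnitudes of each area piece.
0–3 s: |½(9 + 0)(3)| = 13.5 m
3–5 s: |½(0 + 12)(2)| = 12 m
5–7 s: |½(12 + 7)(2)| = 19 m
7–11 s: |½(7 + 0)(4)| = 14 m
11–15 s: |½(0 + -5)(4)| = 10 m
Total distance = 68.5 m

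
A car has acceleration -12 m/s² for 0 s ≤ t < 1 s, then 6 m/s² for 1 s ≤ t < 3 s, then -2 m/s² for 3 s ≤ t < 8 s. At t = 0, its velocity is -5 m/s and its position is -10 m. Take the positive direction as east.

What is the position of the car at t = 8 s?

On each constant-a segment, Δv = aΔt and Δx = v₀Δt + ½aΔt²; chain segment to segment.
0–1 s: v starts -5 m/s; Δx = -5·1 + ½·-12·1² = -11 m; v ends -17 m/s.
1–3 s: v starts -17 m/s; Δx = -17·2 + ½·6·2² = -22 m; v ends -5 m/s.
3–8 s: v starts -5 m/s; Δx = -5·5 + ½·-2·5² = -50 m; v ends -15 m/s.
x(8) = -10 + Σ Δx = -93 m.

-93 m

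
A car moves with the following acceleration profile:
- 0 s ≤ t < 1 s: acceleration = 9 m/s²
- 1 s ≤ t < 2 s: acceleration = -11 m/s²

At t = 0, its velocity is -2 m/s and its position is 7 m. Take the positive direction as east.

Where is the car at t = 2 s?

On each constant-a segment, Δv = aΔt and Δx = v₀Δt + ½aΔt²; chain segment to segment.
0–1 s: v starts -2 m/s; Δx = -2·1 + ½·9·1² = 2.5 m; v ends 7 m/s.
1–2 s: v starts 7 m/s; Δx = 7·1 + ½·-11·1² = 1.5 m; v ends -4 m/s.
x(2) = 7 + Σ Δx = 11 m.

11 m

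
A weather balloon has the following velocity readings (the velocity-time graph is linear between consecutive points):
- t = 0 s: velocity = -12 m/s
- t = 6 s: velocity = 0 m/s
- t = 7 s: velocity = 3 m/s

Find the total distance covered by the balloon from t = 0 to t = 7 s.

37.5 m

Total distance travelled is ∫|v| dt — sum the magnitudes of each area piece.
0–6 s: |½(-12 + 0)(6)| = 36 m
6–7 s: |½(0 + 3)(1)| = 1.5 m
Total distance = 37.5 m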